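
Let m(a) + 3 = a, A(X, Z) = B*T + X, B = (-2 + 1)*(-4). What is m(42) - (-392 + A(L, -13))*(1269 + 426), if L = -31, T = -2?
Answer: 730584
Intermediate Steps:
B = 4 (B = -1*(-4) = 4)
A(X, Z) = -8 + X (A(X, Z) = 4*(-2) + X = -8 + X)
m(a) = -3 + a
m(42) - (-392 + A(L, -13))*(1269 + 426) = (-3 + 42) - (-392 + (-8 - 31))*(1269 + 426) = 39 - (-392 - 39)*1695 = 39 - (-431)*1695 = 39 - 1*(-730545) = 39 + 730545 = 730584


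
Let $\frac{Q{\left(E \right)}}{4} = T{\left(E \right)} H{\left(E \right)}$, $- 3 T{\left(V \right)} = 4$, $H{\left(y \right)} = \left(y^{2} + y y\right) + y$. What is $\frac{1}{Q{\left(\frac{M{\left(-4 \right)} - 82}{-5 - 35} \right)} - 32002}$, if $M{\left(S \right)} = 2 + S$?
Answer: $- \frac{25}{801506} \approx -3.1191 \cdot 10^{-5}$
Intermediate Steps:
$H{\left(y \right)} = y + 2 y^{2}$ ($H{\left(y \right)} = \left(y^{2} + y^{2}\right) + y = 2 y^{2} + y = y + 2 y^{2}$)
$T{\left(V \right)} = - \frac{4}{3}$ ($T{\left(V \right)} = \left(- \frac{1}{3}\right) 4 = - \frac{4}{3}$)
$Q{\left(E \right)} = - \frac{16 E \left(1 + 2 E\right)}{3}$ ($Q{\left(E \right)} = 4 \left(- \frac{4 E \left(1 + 2 E\right)}{3}\right) = - \frac{16 E \left(1 + 2 E\right)}{3}$)
$\frac{1}{Q{\left(\frac{M{\left(-4 \right)} - 82}{-5 - 35} \right)} - 32002} = \frac{1}{- \frac{16 \frac{\left(2 - 4\right) - 82}{-5 - 35} \left(1 + 2 \frac{\left(2 - 4\right) - 82}{-5 - 35}\right)}{3} - 32002} = \frac{1}{- \frac{16 \frac{-2 - 82}{-40} \left(1 + 2 \frac{-2 - 82}{-40}\right)}{3} - 32002} = \frac{1}{- \frac{16 \left(\left(-84\right) \left(- \frac{1}{40}\right)\right) \left(1 + 2 \left(\left(-84\right) \left(- \frac{1}{40}\right)\right)\right)}{3} - 32002} = \frac{1}{\left(- \frac{16}{3}\right) \frac{21}{10} \left(1 + 2 \cdot \frac{21}{10}\right) - 32002} = \frac{1}{\left(- \frac{16}{3}\right) \frac{21}{10} \left(1 + \frac{21}{5}\right) - 32002} = \frac{1}{\left(- \frac{16}{3}\right) \frac{21}{10} \cdot \frac{26}{5} - 32002} = \frac{1}{- \frac{1456}{25} - 32002} = \frac{1}{- \frac{801506}{25}} = - \frac{25}{801506}$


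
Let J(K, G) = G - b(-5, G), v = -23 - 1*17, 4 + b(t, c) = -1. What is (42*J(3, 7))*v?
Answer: -20160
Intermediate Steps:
b(t, c) = -5 (b(t, c) = -4 - 1 = -5)
v = -40 (v = -23 - 17 = -40)
J(K, G) = 5 + G (J(K, G) = G - 1*(-5) = G + 5 = 5 + G)
(42*J(3, 7))*v = (42*(5 + 7))*(-40) = (42*12)*(-40) = 504*(-40) = -20160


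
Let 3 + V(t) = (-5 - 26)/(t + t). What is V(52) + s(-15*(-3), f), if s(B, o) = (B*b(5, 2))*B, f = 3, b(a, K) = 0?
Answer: -343/104 ≈ -3.2981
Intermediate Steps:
s(B, o) = 0 (s(B, o) = (B*0)*B = 0*B = 0)
V(t) = -3 - 31/(2*t) (V(t) = -3 + (-5 - 26)/(t + t) = -3 - 31*1/(2*t) = -3 - 31/(2*t))
V(52) + s(-15*(-3), f) = (-3 - 31/2/52) + 0 = (-3 - 31/2*1/52) + 0 = (-3 - 31/104) + 0 = -343/104 + 0 = -343/104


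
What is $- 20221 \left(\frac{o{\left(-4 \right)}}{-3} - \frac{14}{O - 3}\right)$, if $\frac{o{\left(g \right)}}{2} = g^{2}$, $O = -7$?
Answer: $\frac{2810719}{15} \approx 1.8738 \cdot 10^{5}$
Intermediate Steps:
$o{\left(g \right)} = 2 g^{2}$
$- 20221 \left(\frac{o{\left(-4 \right)}}{-3} - \frac{14}{O - 3}\right) = - 20221 \left(\frac{2 \left(-4\right)^{2}}{-3} - \frac{14}{-7 - 3}\right) = - 20221 \left(2 \cdot 16 \left(- \frac{1}{3}\right) - \frac{14}{-7 - 3}\right) = - 20221 \left(32 \left(- \frac{1}{3}\right) - \frac{14}{-10}\right) = - 20221 \left(- \frac{32}{3} - - \frac{7}{5}\right) = - 20221 \left(- \frac{32}{3} + \frac{7}{5}\right) = \left(-20221\right) \left(- \frac{139}{15}\right) = \frac{2810719}{15}$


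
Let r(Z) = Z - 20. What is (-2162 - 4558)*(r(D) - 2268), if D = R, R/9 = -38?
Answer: 17673600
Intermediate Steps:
R = -342 (R = 9*(-38) = -342)
D = -342
r(Z) = -20 + Z
(-2162 - 4558)*(r(D) - 2268) = (-2162 - 4558)*((-20 - 342) - 2268) = -6720*(-362 - 2268) = -6720*(-2630) = 17673600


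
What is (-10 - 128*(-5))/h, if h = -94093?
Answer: -630/94093 ≈ -0.0066955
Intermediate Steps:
(-10 - 128*(-5))/h = (-10 - 128*(-5))/(-94093) = (-10 + 640)*(-1/94093) = 630*(-1/94093) = -630/94093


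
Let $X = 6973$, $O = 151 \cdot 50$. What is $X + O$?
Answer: $14523$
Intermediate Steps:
$O = 7550$
$X + O = 6973 + 7550 = 14523$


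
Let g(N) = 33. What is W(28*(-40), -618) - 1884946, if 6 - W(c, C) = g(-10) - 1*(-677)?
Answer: -1885650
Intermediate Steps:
W(c, C) = -704 (W(c, C) = 6 - (33 - 1*(-677)) = 6 - (33 + 677) = 6 - 1*710 = 6 - 710 = -704)
W(28*(-40), -618) - 1884946 = -704 - 1884946 = -1885650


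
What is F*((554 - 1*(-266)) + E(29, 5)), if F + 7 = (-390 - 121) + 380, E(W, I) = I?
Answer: -113850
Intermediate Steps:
F = -138 (F = -7 + ((-390 - 121) + 380) = -7 + (-511 + 380) = -7 - 131 = -138)
F*((554 - 1*(-266)) + E(29, 5)) = -138*((554 - 1*(-266)) + 5) = -138*((554 + 266) + 5) = -138*(820 + 5) = -138*825 = -113850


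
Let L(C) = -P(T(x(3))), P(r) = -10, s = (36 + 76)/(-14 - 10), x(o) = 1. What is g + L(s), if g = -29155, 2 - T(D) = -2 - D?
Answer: -29145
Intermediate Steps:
T(D) = 4 + D (T(D) = 2 - (-2 - D) = 2 + (2 + D) = 4 + D)
s = -14/3 (s = 112/(-24) = 112*(-1/24) = -14/3 ≈ -4.6667)
L(C) = 10 (L(C) = -1*(-10) = 10)
g + L(s) = -29155 + 10 = -29145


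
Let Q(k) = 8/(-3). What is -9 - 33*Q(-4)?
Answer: 79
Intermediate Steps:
Q(k) = -8/3 (Q(k) = 8*(-⅓) = -8/3)
-9 - 33*Q(-4) = -9 - 33*(-8/3) = -9 + 88 = 79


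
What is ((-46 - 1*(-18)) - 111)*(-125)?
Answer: 17375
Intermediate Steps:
((-46 - 1*(-18)) - 111)*(-125) = ((-46 + 18) - 111)*(-125) = (-28 - 111)*(-125) = -139*(-125) = 17375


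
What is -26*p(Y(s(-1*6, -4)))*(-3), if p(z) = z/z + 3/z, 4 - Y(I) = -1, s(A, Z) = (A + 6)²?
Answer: 624/5 ≈ 124.80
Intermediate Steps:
s(A, Z) = (6 + A)²
Y(I) = 5 (Y(I) = 4 - 1*(-1) = 4 + 1 = 5)
p(z) = 1 + 3/z
-26*p(Y(s(-1*6, -4)))*(-3) = -26*(3 + 5)/5*(-3) = -26*8/5*(-3) = -208/5*(-3) = 624/5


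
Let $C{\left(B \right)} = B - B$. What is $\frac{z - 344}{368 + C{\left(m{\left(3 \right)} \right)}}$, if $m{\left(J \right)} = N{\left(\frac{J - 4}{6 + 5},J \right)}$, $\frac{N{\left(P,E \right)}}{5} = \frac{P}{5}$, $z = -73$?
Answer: $- \frac{417}{368} \approx -1.1332$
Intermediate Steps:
$N{\left(P,E \right)} = P$ ($N{\left(P,E \right)} = 5 \frac{P}{5} = P$)
$m{\left(J \right)} = - \frac{4}{11} + \frac{J}{11}$ ($m{\left(J \right)} = \frac{J - 4}{6 + 5} = \frac{-4 + J}{11} = \left(-4 + J\right) \frac{1}{11} = - \frac{4}{11} + \frac{J}{11}$)
$C{\left(B \right)} = 0$
$\frac{z - 344}{368 + C{\left(m{\left(3 \right)} \right)}} = \frac{-73 - 344}{368 + 0} = - \frac{417}{368}$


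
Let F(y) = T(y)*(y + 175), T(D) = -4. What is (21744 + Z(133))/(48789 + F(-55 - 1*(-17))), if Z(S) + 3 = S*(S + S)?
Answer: 57119/48241 ≈ 1.1840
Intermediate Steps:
Z(S) = -3 + 2*S² (Z(S) = -3 + S*(S + S) = -3 + S*(2*S) = -3 + 2*S²)
F(y) = -700 - 4*y (F(y) = -4*(y + 175) = -4*(175 + y) = -700 - 4*y)
(21744 + Z(133))/(48789 + F(-55 - 1*(-17))) = (21744 + (-3 + 2*133²))/(48789 + (-700 - 4*(-55 - 1*(-17)))) = (21744 + (-3 + 2*17689))/(48789 + (-700 - 4*(-55 + 17))) = (21744 + (-3 + 35378))/(48789 + (-700 - 4*(-38))) = (21744 + 35375)/(48789 + (-700 + 152)) = 57119/(48789 - 548) = 57119/48241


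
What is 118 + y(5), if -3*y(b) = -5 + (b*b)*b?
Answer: 78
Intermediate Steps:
y(b) = 5/3 - b**3/3 (y(b) = -(-5 + (b*b)*b)/3 = -(-5 + b**2*b)/3 = -(-5 + b**3)/3 = 5/3 - b**3/3)
118 + y(5) = 118 + (5/3 - 1/3*5**3) = 118 + (5/3 - 1/3*125) = 118 + (5/3 - 125/3) = 118 - 40 = 78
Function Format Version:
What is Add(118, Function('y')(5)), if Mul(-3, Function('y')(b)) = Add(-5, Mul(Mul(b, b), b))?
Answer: 78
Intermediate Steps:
Function('y')(b) = Add(Rational(5, 3), Mul(Rational(-1, 3), Pow(b, 3))) (Function('y')(b) = Mul(Rational(-1, 3), Add(-5, Mul(Mul(b, b), b))) = Mul(Rational(-1, 3), Add(-5, Mul(Pow(b, 2), b))) = Mul(Rational(-1, 3), Add(-5, Pow(b, 3))) = Add(Rational(5, 3), Mul(Rational(-1, 3), Pow(b, 3))))
Add(118, Function('y')(5)) = Add(118, Add(Rational(5, 3), Mul(Rational(-1, 3), Pow(5, 3)))) = Add(118, Add(Rational(5, 3), Mul(Rational(-1, 3), 125))) = Add(118, Add(Rational(5, 3), Rational(-125, 3))) = Add(118, -40) = 78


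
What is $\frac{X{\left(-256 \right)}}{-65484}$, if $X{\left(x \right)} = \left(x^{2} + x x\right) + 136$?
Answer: $- \frac{10934}{5457} \approx -2.0037$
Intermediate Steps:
$X{\left(x \right)} = 136 + 2 x^{2}$ ($X{\left(x \right)} = \left(x^{2} + x^{2}\right) + 136 = 2 x^{2} + 136 = 136 + 2 x^{2}$)
$\frac{X{\left(-256 \right)}}{-65484} = \frac{136 + 2 \left(-256\right)^{2}}{-65484} = \left(136 + 2 \cdot 65536\right) \left(- \frac{1}{65484}\right) = \left(136 + 131072\right) \left(- \frac{1}{65484}\right) = 131208 \left(- \frac{1}{65484}\right) = - \frac{10934}{5457}$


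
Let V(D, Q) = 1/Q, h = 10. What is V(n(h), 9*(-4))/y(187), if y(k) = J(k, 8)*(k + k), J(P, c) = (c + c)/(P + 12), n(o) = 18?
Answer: -199/215424 ≈ -0.00092376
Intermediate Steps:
J(P, c) = 2*c/(12 + P) (J(P, c) = (2*c)/(12 + P) = 2*c/(12 + P))
y(k) = 32*k/(12 + k) (y(k) = (2*8/(12 + k))*(k + k) = (16/(12 + k))*(2*k) = 32*k/(12 + k))
V(n(h), 9*(-4))/y(187) = 1/(((9*(-4)))*((32*187/(12 + 187)))) = 1/((-36)*((32*187/199))) = -1/(36*(32*187*(1/199))) = -1/(36*5984/199) = -1/36*199/5984 = -199/215424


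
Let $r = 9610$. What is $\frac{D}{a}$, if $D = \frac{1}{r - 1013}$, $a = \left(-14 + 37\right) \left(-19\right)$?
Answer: $- \frac{1}{3756889} \approx -2.6618 \cdot 10^{-7}$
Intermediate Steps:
$a = -437$ ($a = 23 \left(-19\right) = -437$)
$D = \frac{1}{8597}$ ($D = \frac{1}{9610 - 1013} = \frac{1}{8597} \approx 0.00011632$)
$\frac{D}{a} = \frac{1}{8597 \left(-437\right)} = \frac{1}{8597} \left(- \frac{1}{437}\right) = - \frac{1}{3756889}$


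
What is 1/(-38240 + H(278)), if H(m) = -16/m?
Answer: -139/5315368 ≈ -2.6151e-5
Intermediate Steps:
1/(-38240 + H(278)) = 1/(-38240 - 16/278) = 1/(-38240 - 16*1/278) = 1/(-38240 - 8/139) = 1/(-5315368/139) = -139/5315368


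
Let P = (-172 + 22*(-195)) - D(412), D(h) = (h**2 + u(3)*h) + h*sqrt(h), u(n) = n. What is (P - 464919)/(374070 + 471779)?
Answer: -640361/845849 - 824*sqrt(103)/845849 ≈ -0.76695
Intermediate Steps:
D(h) = h**2 + h**(3/2) + 3*h (D(h) = (h**2 + 3*h) + h*sqrt(h) = (h**2 + 3*h) + h**(3/2) = h**2 + h**(3/2) + 3*h)
P = -175442 - 824*sqrt(103) (P = (-172 + 22*(-195)) - (412**2 + 412**(3/2) + 3*412) = (-172 - 4290) - (169744 + 824*sqrt(103) + 1236) = -4462 - (170980 + 824*sqrt(103)) = -4462 + (-170980 - 824*sqrt(103)) = -175442 - 824*sqrt(103) ≈ -1.8380e+5)
(P - 464919)/(374070 + 471779) = ((-175442 - 824*sqrt(103)) - 464919)/(374070 + 471779) = (-640361 - 824*sqrt(103))/845849 = (-640361 - 824*sqrt(103))*(1/845849) = -640361/845849 - 824*sqrt(103)/845849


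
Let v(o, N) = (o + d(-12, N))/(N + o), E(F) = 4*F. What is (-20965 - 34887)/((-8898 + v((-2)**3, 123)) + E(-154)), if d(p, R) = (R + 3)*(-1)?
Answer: 1605745/273561 ≈ 5.8698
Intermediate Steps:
d(p, R) = -3 - R (d(p, R) = (3 + R)*(-1) = -3 - R)
v(o, N) = (-3 + o - N)/(N + o) (v(o, N) = (o + (-3 - N))/(N + o) = (-3 + o - N)/(N + o))
(-20965 - 34887)/((-8898 + v((-2)**3, 123)) + E(-154)) = (-20965 - 34887)/((-8898 + (-3 + (-2)**3 - 1*123)/(123 + (-2)**3)) + 4*(-154)) = -55852/((-8898 + (-3 - 8 - 123)/(123 - 8)) - 616) = -55852/((-8898 - 134/115) - 616) = -55852/(-1023404/115 - 616) = -55852/(-1094244/115) = -55852*(-115/1094244) = 1605745/273561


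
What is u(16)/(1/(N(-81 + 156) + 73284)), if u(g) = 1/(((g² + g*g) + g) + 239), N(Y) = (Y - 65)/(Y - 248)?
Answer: 12678122/132691 ≈ 95.546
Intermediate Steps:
N(Y) = (-65 + Y)/(-248 + Y)
u(g) = 1/(239 + g + 2*g²) (u(g) = 1/(((g² + g²) + g) + 239) = 1/((2*g² + g) + 239) = 1/((g + 2*g²) + 239) = 1/(239 + g + 2*g²))
u(16)/(1/(N(-81 + 156) + 73284)) = 1/((239 + 16 + 2*16²)*(1/((-65 + (-81 + 156))/(-248 + (-81 + 156)) + 73284))) = 1/((239 + 16 + 2*256)*(1/((-65 + 75)/(-248 + 75) + 73284))) = 1/((239 + 16 + 512)*(1/(10/(-173) + 73284))) = 1/(767*(1/(-1/173*10 + 73284))) = 1/(767*(1/(-10/173 + 73284))) = 1/(767*(1/(12678122/173))) = 1/(767*(173/12678122)) = (1/767)*(12678122/173) = 12678122/132691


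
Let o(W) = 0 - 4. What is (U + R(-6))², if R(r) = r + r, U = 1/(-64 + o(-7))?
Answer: 667489/4624 ≈ 144.35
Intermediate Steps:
o(W) = -4
U = -1/68 (U = 1/(-64 - 4) = 1/(-68) = -1/68 ≈ -0.014706)
R(r) = 2*r
(U + R(-6))² = (-1/68 + 2*(-6))² = (-1/68 - 12)² = (-817/68)² = 667489/4624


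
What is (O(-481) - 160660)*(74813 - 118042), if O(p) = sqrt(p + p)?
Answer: 6945171140 - 43229*I*sqrt(962) ≈ 6.9452e+9 - 1.3408e+6*I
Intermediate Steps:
O(p) = sqrt(2)*sqrt(p) (O(p) = sqrt(2*p) = sqrt(2)*sqrt(p))
(O(-481) - 160660)*(74813 - 118042) = (sqrt(2)*sqrt(-481) - 160660)*(74813 - 118042) = (sqrt(2)*(I*sqrt(481)) - 160660)*(-43229) = (I*sqrt(962) - 160660)*(-43229) = (-160660 + I*sqrt(962))*(-43229) = 6945171140 - 43229*I*sqrt(962)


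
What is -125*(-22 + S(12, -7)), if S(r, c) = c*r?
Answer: 13250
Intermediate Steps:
-125*(-22 + S(12, -7)) = -125*(-22 - 7*12) = -125*(-22 - 84) = -125*(-106) = 13250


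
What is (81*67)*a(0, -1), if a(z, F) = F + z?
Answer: -5427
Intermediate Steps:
(81*67)*a(0, -1) = (81*67)*(-1 + 0) = 5427*(-1) = -5427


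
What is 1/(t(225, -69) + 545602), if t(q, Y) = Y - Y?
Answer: 1/545602 ≈ 1.8328e-6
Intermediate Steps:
t(q, Y) = 0
1/(t(225, -69) + 545602) = 1/(0 + 545602) = 1/545602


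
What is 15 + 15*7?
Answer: 120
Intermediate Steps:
15 + 15*7 = 15 + 105 = 120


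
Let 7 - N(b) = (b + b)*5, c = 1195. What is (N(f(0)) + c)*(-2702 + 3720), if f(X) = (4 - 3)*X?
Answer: 1223636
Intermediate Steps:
f(X) = X (f(X) = 1*X = X)
N(b) = 7 - 10*b (N(b) = 7 - (b + b)*5 = 7 - 2*b*5 = 7 - 10*b)
(N(f(0)) + c)*(-2702 + 3720) = ((7 - 10*0) + 1195)*(-2702 + 3720) = ((7 + 0) + 1195)*1018 = (7 + 1195)*1018 = 1202*1018 = 1223636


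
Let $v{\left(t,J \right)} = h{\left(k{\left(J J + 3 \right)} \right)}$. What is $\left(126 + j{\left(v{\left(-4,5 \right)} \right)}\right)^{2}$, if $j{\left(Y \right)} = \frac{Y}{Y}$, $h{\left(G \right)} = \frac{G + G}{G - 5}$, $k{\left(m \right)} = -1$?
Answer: $16129$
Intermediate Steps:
$h{\left(G \right)} = \frac{2 G}{-5 + G}$
$v{\left(t,J \right)} = \frac{1}{3}$ ($v{\left(t,J \right)} = 2 \left(-1\right) \frac{1}{-5 - 1} = 2 \left(-1\right) \frac{1}{-6} = 2 \left(-1\right) \left(- \frac{1}{6}\right) = \frac{1}{3}$)
$j{\left(Y \right)} = 1$
$\left(126 + j{\left(v{\left(-4,5 \right)} \right)}\right)^{2} = \left(126 + 1\right)^{2} = 127^{2} = 16129$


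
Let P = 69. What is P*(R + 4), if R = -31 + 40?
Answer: 897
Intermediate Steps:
R = 9
P*(R + 4) = 69*(9 + 4) = 69*13 = 897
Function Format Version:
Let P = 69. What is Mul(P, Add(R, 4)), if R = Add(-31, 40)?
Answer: 897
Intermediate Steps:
R = 9
Mul(P, Add(R, 4)) = Mul(69, Add(9, 4)) = Mul(69, 13) = 897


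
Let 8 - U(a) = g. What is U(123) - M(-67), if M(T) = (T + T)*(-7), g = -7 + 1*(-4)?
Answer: -919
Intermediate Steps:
g = -11 (g = -7 - 4 = -11)
M(T) = -14*T (M(T) = (2*T)*(-7) = -14*T)
U(a) = 19 (U(a) = 8 - 1*(-11) = 8 + 11 = 19)
U(123) - M(-67) = 19 - (-14)*(-67) = 19 - 1*938 = 19 - 938 = -919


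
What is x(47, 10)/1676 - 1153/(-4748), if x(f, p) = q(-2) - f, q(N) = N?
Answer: 106236/497353 ≈ 0.21360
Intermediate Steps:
x(f, p) = -2 - f
x(47, 10)/1676 - 1153/(-4748) = (-2 - 1*47)/1676 - 1153/(-4748) = (-2 - 47)*(1/1676) - 1153*(-1/4748) = -49*1/1676 + 1153/4748 = -49/1676 + 1153/4748 = 106236/497353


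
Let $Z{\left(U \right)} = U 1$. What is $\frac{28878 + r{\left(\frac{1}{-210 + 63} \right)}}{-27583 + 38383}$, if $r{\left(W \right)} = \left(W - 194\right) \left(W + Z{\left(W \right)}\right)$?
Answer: $\frac{31204087}{11668860} \approx 2.6741$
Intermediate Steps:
$Z{\left(U \right)} = U$
$r{\left(W \right)} = 2 W \left(-194 + W\right)$ ($r{\left(W \right)} = \left(W - 194\right) \left(W + W\right) = \left(-194 + W\right) 2 W = 2 W \left(-194 + W\right)$)
$\frac{28878 + r{\left(\frac{1}{-210 + 63} \right)}}{-27583 + 38383} = \frac{28878 + \frac{2 \left(-194 + \frac{1}{-210 + 63}\right)}{-210 + 63}}{-27583 + 38383} = \frac{28878 + \frac{2 \left(-194 + \frac{1}{-147}\right)}{-147}}{10800} = \left(28878 + 2 \left(- \frac{1}{147}\right) \left(-194 - \frac{1}{147}\right)\right) \frac{1}{10800} = \left(28878 + 2 \left(- \frac{1}{147}\right) \left(- \frac{28519}{147}\right)\right) \frac{1}{10800} = \left(28878 + \frac{57038}{21609}\right) \frac{1}{10800} = \frac{624081740}{21609} \cdot \frac{1}{10800} = \frac{31204087}{11668860}$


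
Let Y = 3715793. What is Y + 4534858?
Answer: 8250651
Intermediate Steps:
Y + 4534858 = 3715793 + 4534858 = 8250651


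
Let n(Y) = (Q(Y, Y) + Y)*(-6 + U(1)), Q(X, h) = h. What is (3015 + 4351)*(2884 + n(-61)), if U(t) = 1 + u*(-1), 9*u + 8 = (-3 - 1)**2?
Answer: 238820452/9 ≈ 2.6536e+7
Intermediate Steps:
u = 8/9 (u = -8/9 + (-3 - 1)**2/9 = -8/9 + (1/9)*(-4)**2 = -8/9 + (1/9)*16 = -8/9 + 16/9 = 8/9 ≈ 0.88889)
U(t) = 1/9 (U(t) = 1 + (8/9)*(-1) = 1 - 8/9 = 1/9)
n(Y) = -106*Y/9 (n(Y) = (Y + Y)*(-6 + 1/9) = (2*Y)*(-53/9) = -106*Y/9)
(3015 + 4351)*(2884 + n(-61)) = (3015 + 4351)*(2884 - 106/9*(-61)) = 7366*(2884 + 6466/9) = 7366*(32422/9) = 238820452/9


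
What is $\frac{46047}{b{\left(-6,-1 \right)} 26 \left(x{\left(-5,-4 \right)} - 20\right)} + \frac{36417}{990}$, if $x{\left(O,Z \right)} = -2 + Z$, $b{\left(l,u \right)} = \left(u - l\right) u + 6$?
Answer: $- \frac{3494773}{111540} \approx -31.332$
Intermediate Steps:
$b{\left(l,u \right)} = 6 + u \left(u - l\right)$ ($b{\left(l,u \right)} = u \left(u - l\right) + 6 = 6 + u \left(u - l\right)$)
$\frac{46047}{b{\left(-6,-1 \right)} 26 \left(x{\left(-5,-4 \right)} - 20\right)} + \frac{36417}{990} = \frac{46047}{\left(6 + \left(-1\right)^{2} - \left(-6\right) \left(-1\right)\right) 26 \left(\left(-2 - 4\right) - 20\right)} + \frac{36417}{990} = \frac{46047}{\left(6 + 1 - 6\right) 26 \left(-6 - 20\right)} + 36417 \cdot \frac{1}{990} = \frac{46047}{1 \cdot 26 \left(-26\right)} + \frac{12139}{330} = \frac{46047}{26 \left(-26\right)} + \frac{12139}{330} = \frac{46047}{-676} + \frac{12139}{330} = 46047 \left(- \frac{1}{676}\right) + \frac{12139}{330} = - \frac{46047}{676} + \frac{12139}{330} = - \frac{3494773}{111540}$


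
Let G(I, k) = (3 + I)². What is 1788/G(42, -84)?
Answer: 596/675 ≈ 0.88296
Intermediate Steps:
1788/G(42, -84) = 1788/((3 + 42)²) = 1788/(45²) = 1788/2025 = 1788*(1/2025) = 596/675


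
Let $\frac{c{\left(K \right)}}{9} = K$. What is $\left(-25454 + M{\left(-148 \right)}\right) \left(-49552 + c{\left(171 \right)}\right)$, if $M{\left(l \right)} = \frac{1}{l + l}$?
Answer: $\frac{361748427005}{296} \approx 1.2221 \cdot 10^{9}$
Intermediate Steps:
$c{\left(K \right)} = 9 K$
$M{\left(l \right)} = \frac{1}{2 l}$
$\left(-25454 + M{\left(-148 \right)}\right) \left(-49552 + c{\left(171 \right)}\right) = \left(-25454 + \frac{1}{2 \left(-148\right)}\right) \left(-49552 + 9 \cdot 171\right) = \left(-25454 + \frac{1}{2} \left(- \frac{1}{148}\right)\right) \left(-49552 + 1539\right) = \left(-25454 - \frac{1}{296}\right) \left(-48013\right) = \left(- \frac{7534385}{296}\right) \left(-48013\right) = \frac{361748427005}{296}$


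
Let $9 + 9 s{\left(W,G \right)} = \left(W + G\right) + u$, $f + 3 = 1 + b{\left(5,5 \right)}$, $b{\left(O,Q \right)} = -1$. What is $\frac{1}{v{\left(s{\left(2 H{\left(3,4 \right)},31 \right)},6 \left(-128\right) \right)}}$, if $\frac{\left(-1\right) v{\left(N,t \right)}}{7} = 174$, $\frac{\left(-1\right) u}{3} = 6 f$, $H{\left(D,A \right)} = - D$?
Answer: $- \frac{1}{1218} \approx -0.00082102$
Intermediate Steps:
$f = -3$ ($f = -3 + \left(1 - 1\right) = -3 + 0 = -3$)
$u = 54$ ($u = - 3 \cdot 6 \left(-3\right) = \left(-3\right) \left(-18\right) = 54$)
$s{\left(W,G \right)} = 5 + \frac{G}{9} + \frac{W}{9}$ ($s{\left(W,G \right)} = -1 + \frac{\left(W + G\right) + 54}{9} = -1 + \frac{\left(G + W\right) + 54}{9} = -1 + \frac{54 + G + W}{9} = -1 + \left(6 + \frac{G}{9} + \frac{W}{9}\right) = 5 + \frac{G}{9} + \frac{W}{9}$)
$v{\left(N,t \right)} = -1218$ ($v{\left(N,t \right)} = \left(-7\right) 174 = -1218$)
$\frac{1}{v{\left(s{\left(2 H{\left(3,4 \right)},31 \right)},6 \left(-128\right) \right)}} = \frac{1}{-1218} = - \frac{1}{1218}$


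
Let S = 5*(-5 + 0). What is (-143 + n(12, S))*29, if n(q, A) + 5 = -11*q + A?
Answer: -8845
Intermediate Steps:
S = -25 (S = 5*(-5) = -25)
n(q, A) = -5 + A - 11*q (n(q, A) = -5 + (-11*q + A) = -5 + (A - 11*q) = -5 + A - 11*q)
(-143 + n(12, S))*29 = (-143 + (-5 - 25 - 11*12))*29 = (-143 + (-5 - 25 - 132))*29 = (-143 - 162)*29 = -305*29 = -8845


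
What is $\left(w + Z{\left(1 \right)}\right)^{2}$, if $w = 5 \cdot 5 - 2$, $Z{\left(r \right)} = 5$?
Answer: $784$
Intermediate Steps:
$w = 23$ ($w = 25 - 2 = 23$)
$\left(w + Z{\left(1 \right)}\right)^{2} = \left(23 + 5\right)^{2} = 28^{2} = 784$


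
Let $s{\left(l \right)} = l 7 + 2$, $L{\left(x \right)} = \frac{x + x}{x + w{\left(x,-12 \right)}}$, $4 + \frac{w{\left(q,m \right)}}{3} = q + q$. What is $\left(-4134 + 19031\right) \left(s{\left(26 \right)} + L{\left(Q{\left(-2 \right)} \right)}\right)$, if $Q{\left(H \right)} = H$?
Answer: $\frac{35663418}{13} \approx 2.7433 \cdot 10^{6}$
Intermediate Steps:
$w{\left(q,m \right)} = -12 + 6 q$ ($w{\left(q,m \right)} = -12 + 3 \left(q + q\right) = -12 + 3 \cdot 2 q = -12 + 6 q$)
$L{\left(x \right)} = \frac{2 x}{-12 + 7 x}$ ($L{\left(x \right)} = \frac{x + x}{x + \left(-12 + 6 x\right)} = \frac{2 x}{-12 + 7 x}$)
$s{\left(l \right)} = 2 + 7 l$ ($s{\left(l \right)} = 7 l + 2 = 2 + 7 l$)
$\left(-4134 + 19031\right) \left(s{\left(26 \right)} + L{\left(Q{\left(-2 \right)} \right)}\right) = \left(-4134 + 19031\right) \left(\left(2 + 7 \cdot 26\right) + 2 \left(-2\right) \frac{1}{-12 + 7 \left(-2\right)}\right) = 14897 \left(\left(2 + 182\right) + 2 \left(-2\right) \frac{1}{-12 - 14}\right) = 14897 \left(184 + 2 \left(-2\right) \frac{1}{-26}\right) = 14897 \left(184 + 2 \left(-2\right) \left(- \frac{1}{26}\right)\right) = 14897 \left(184 + \frac{2}{13}\right) = 14897 \cdot \frac{2394}{13} = \frac{35663418}{13}$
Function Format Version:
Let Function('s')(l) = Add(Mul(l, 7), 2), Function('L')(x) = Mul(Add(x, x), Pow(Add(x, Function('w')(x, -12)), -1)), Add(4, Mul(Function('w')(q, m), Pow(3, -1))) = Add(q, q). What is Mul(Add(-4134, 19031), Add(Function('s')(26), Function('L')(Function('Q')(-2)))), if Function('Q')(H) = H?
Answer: Rational(35663418, 13) ≈ 2.7433e+6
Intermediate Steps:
Function('w')(q, m) = Add(-12, Mul(6, q)) (Function('w')(q, m) = Add(-12, Mul(3, Add(q, q))) = Add(-12, Mul(3, Mul(2, q))) = Add(-12, Mul(6, q)))
Function('L')(x) = Mul(2, x, Pow(Add(-12, Mul(7, x)), -1)) (Function('L')(x) = Mul(Add(x, x), Pow(Add(x, Add(-12, Mul(6, x))), -1)) = Mul(Mul(2, x), Pow(Add(-12, Mul(7, x)), -1)) = Mul(2, x, Pow(Add(-12, Mul(7, x)), -1)))
Function('s')(l) = Add(2, Mul(7, l)) (Function('s')(l) = Add(Mul(7, l), 2) = Add(2, Mul(7, l)))
Mul(Add(-4134, 19031), Add(Function('s')(26), Function('L')(Function('Q')(-2)))) = Mul(Add(-4134, 19031), Add(Add(2, Mul(7, 26)), Mul(2, -2, Pow(Add(-12, Mul(7, -2)), -1)))) = Mul(14897, Add(Add(2, 182), Mul(2, -2, Pow(Add(-12, -14), -1)))) = Mul(14897, Add(184, Mul(2, -2, Pow(-26, -1)))) = Mul(14897, Add(184, Mul(2, -2, Rational(-1, 26)))) = Mul(14897, Add(184, Rational(2, 13))) = Mul(14897, Rational(2394, 13)) = Rational(35663418, 13)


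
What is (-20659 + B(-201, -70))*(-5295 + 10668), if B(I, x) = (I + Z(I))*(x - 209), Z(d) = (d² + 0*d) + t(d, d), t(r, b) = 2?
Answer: -60376492341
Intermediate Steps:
Z(d) = 2 + d² (Z(d) = (d² + 0*d) + 2 = (d² + 0) + 2 = d² + 2 = 2 + d²)
B(I, x) = (-209 + x)*(2 + I + I²) (B(I, x) = (I + (2 + I²))*(x - 209) = (2 + I + I²)*(-209 + x) = (-209 + x)*(2 + I + I²))
(-20659 + B(-201, -70))*(-5295 + 10668) = (-20659 + (-418 - 209*(-201) - 209*(-201)² - 201*(-70) - 70*(2 + (-201)²)))*(-5295 + 10668) = (-20659 + (-418 + 42009 - 209*40401 + 14070 - 70*(2 + 40401)))*5373 = (-20659 + (-418 + 42009 - 8443809 + 14070 - 70*40403))*5373 = (-20659 + (-418 + 42009 - 8443809 + 14070 - 2828210))*5373 = (-20659 - 11216358)*5373 = -11237017*5373 = -60376492341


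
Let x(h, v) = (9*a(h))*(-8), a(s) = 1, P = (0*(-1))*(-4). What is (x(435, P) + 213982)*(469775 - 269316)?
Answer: 42880184690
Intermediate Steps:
P = 0 (P = 0*(-4) = 0)
x(h, v) = -72 (x(h, v) = (9*1)*(-8) = 9*(-8) = -72)
(x(435, P) + 213982)*(469775 - 269316) = (-72 + 213982)*(469775 - 269316) = 213910*200459 = 42880184690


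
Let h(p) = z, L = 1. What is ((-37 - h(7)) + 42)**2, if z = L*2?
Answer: 9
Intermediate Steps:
z = 2 (z = 1*2 = 2)
h(p) = 2
((-37 - h(7)) + 42)**2 = ((-37 - 1*2) + 42)**2 = ((-37 - 2) + 42)**2 = (-39 + 42)**2 = 3**2 = 9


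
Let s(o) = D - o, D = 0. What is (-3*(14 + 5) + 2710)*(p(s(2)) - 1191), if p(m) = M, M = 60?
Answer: -3000543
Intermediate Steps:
s(o) = -o (s(o) = 0 - o = -o)
p(m) = 60
(-3*(14 + 5) + 2710)*(p(s(2)) - 1191) = (-3*(14 + 5) + 2710)*(60 - 1191) = (-3*19 + 2710)*(-1131) = (-57 + 2710)*(-1131) = 2653*(-1131) = -3000543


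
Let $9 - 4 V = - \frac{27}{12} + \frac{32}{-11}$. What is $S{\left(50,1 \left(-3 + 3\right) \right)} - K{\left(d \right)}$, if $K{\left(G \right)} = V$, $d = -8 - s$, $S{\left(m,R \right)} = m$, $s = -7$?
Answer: $\frac{8177}{176} \approx 46.46$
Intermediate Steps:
$V = \frac{623}{176}$ ($V = \frac{9}{4} - \frac{- \frac{27}{12} + \frac{32}{-11}}{4} = \frac{9}{4} - \frac{\left(-27\right) \frac{1}{12} + 32 \left(- \frac{1}{11}\right)}{4} = \frac{9}{4} - \frac{- \frac{9}{4} - \frac{32}{11}}{4} = \frac{9}{4} - - \frac{227}{176} = \frac{9}{4} + \frac{227}{176} = \frac{623}{176} \approx 3.5398$)
$d = -1$ ($d = -8 - -7 = -8 + 7 = -1$)
$K{\left(G \right)} = \frac{623}{176}$
$S{\left(50,1 \left(-3 + 3\right) \right)} - K{\left(d \right)} = 50 - \frac{623}{176} = \frac{8177}{176}$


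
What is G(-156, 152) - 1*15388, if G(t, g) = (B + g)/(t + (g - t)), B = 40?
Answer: -292348/19 ≈ -15387.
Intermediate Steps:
G(t, g) = (40 + g)/g (G(t, g) = (40 + g)/(t + (g - t)) = (40 + g)/g)
G(-156, 152) - 1*15388 = (40 + 152)/152 - 1*15388 = (1/152)*192 - 15388 = 24/19 - 15388 = -292348/19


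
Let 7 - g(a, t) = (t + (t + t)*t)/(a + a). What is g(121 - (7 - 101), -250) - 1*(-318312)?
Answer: 13675242/43 ≈ 3.1803e+5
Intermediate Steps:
g(a, t) = 7 - (t + 2*t²)/(2*a) (g(a, t) = 7 - (t + (t + t)*t)/(a + a) = 7 - (t + (2*t)*t)/(2*a) = 7 - (t + 2*t²)*1/(2*a) = 7 - (t + 2*t²)/(2*a))
g(121 - (7 - 101), -250) - 1*(-318312) = (-1*(-250)² + 7*(121 - (7 - 101)) - ½*(-250))/(121 - (7 - 101)) - 1*(-318312) = (-1*62500 + 7*(121 - 1*(-94)) + 125)/(121 - 1*(-94)) + 318312 = (-62500 + 7*(121 + 94) + 125)/(121 + 94) + 318312 = (-62500 + 7*215 + 125)/215 + 318312 = (-62500 + 1505 + 125)/215 + 318312 = (1/215)*(-60870) + 318312 = -12174/43 + 318312 = 13675242/43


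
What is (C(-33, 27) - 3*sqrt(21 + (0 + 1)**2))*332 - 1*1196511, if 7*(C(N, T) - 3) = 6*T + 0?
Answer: -8314821/7 - 996*sqrt(22) ≈ -1.1925e+6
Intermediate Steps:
C(N, T) = 3 + 6*T/7 (C(N, T) = 3 + (6*T + 0)/7 = 3 + (6*T)/7 = 3 + 6*T/7)
(C(-33, 27) - 3*sqrt(21 + (0 + 1)**2))*332 - 1*1196511 = ((3 + (6/7)*27) - 3*sqrt(21 + (0 + 1)**2))*332 - 1*1196511 = ((3 + 162/7) - 3*sqrt(21 + 1**2))*332 - 1196511 = (183/7 - 3*sqrt(21 + 1))*332 - 1196511 = (183/7 - 3*sqrt(22))*332 - 1196511 = (60756/7 - 996*sqrt(22)) - 1196511 = -8314821/7 - 996*sqrt(22)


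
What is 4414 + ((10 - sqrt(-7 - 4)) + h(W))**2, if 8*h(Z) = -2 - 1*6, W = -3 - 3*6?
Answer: 4484 - 18*I*sqrt(11) ≈ 4484.0 - 59.699*I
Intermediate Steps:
W = -21 (W = -3 - 18 = -21)
h(Z) = -1 (h(Z) = (-2 - 1*6)/8 = (-2 - 6)/8 = (1/8)*(-8) = -1)
4414 + ((10 - sqrt(-7 - 4)) + h(W))**2 = 4414 + ((10 - sqrt(-7 - 4)) - 1)**2 = 4414 + ((10 - sqrt(-11)) - 1)**2 = 4414 + ((10 - I*sqrt(11)) - 1)**2 = 4414 + (9 - I*sqrt(11))**2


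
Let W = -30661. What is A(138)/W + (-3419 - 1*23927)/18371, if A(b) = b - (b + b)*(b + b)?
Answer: 558438392/563273231 ≈ 0.99142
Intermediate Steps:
A(b) = b - 4*b² (A(b) = b - 2*b*2*b = b - 4*b²)
A(138)/W + (-3419 - 1*23927)/18371 = (138*(1 - 4*138))/(-30661) + (-3419 - 1*23927)/18371 = (138*(1 - 552))*(-1/30661) + (-3419 - 23927)*(1/18371) = (138*(-551))*(-1/30661) - 27346*1/18371 = -76038*(-1/30661) - 27346/18371 = 76038/30661 - 27346/18371 = 558438392/563273231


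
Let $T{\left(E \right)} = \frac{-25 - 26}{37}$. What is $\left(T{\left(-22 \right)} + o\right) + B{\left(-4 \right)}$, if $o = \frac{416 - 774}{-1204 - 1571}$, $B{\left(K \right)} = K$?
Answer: $- \frac{14567}{2775} \approx -5.2494$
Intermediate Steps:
$o = \frac{358}{2775}$ ($o = - \frac{358}{-2775} = \left(-358\right) \left(- \frac{1}{2775}\right) = \frac{358}{2775} \approx 0.12901$)
$T{\left(E \right)} = - \frac{51}{37}$ ($T{\left(E \right)} = \left(-51\right) \frac{1}{37} = - \frac{51}{37}$)
$\left(T{\left(-22 \right)} + o\right) + B{\left(-4 \right)} = \left(- \frac{51}{37} + \frac{358}{2775}\right) - 4 = - \frac{3467}{2775} - 4 = - \frac{14567}{2775}$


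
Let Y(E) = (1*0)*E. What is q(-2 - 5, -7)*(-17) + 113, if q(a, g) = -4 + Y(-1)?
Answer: 181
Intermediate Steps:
Y(E) = 0 (Y(E) = 0*E = 0)
q(a, g) = -4 (q(a, g) = -4 + 0 = -4)
q(-2 - 5, -7)*(-17) + 113 = -4*(-17) + 113 = 68 + 113 = 181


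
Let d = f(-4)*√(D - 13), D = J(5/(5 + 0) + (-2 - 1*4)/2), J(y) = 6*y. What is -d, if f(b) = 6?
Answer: -30*I ≈ -30.0*I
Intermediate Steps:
D = -12 (D = 6*(5/(5 + 0) + (-2 - 1*4)/2) = 6*(5/5 + (-2 - 4)*(½)) = 6*(5*(⅕) - 6*½) = 6*(1 - 3) = 6*(-2) = -12)
d = 30*I (d = 6*√(-12 - 13) = 6*√(-25) = 6*(5*I) = 30*I ≈ 30.0*I)
-d = -30*I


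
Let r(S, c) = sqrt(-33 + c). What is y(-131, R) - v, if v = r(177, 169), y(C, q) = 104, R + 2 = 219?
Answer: 104 - 2*sqrt(34) ≈ 92.338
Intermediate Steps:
R = 217 (R = -2 + 219 = 217)
v = 2*sqrt(34) (v = sqrt(-33 + 169) = sqrt(136) = 2*sqrt(34) ≈ 11.662)
y(-131, R) - v = 104 - 2*sqrt(34)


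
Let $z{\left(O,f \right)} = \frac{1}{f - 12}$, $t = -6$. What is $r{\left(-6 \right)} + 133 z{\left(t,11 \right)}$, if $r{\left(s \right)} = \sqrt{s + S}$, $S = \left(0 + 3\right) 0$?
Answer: $-133 + i \sqrt{6} \approx -133.0 + 2.4495 i$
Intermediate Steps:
$S = 0$ ($S = 3 \cdot 0 = 0$)
$z{\left(O,f \right)} = \frac{1}{-12 + f}$
$r{\left(s \right)} = \sqrt{s}$ ($r{\left(s \right)} = \sqrt{s + 0} = \sqrt{s}$)
$r{\left(-6 \right)} + 133 z{\left(t,11 \right)} = \sqrt{-6} + \frac{133}{-12 + 11} = i \sqrt{6} + \frac{133}{-1} = i \sqrt{6} + 133 \left(-1\right) = i \sqrt{6} - 133 = -133 + i \sqrt{6}$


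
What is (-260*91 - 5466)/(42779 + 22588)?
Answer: -29126/65367 ≈ -0.44558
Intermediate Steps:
(-260*91 - 5466)/(42779 + 22588) = (-23660 - 5466)/65367 = -29126*1/65367 = -29126/65367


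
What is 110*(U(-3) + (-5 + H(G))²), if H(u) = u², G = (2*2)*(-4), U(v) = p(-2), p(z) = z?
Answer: 6929890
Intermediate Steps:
U(v) = -2
G = -16 (G = 4*(-4) = -16)
110*(U(-3) + (-5 + H(G))²) = 110*(-2 + (-5 + (-16)²)²) = 110*(-2 + (-5 + 256)²) = 110*(-2 + 251²) = 110*(-2 + 63001) = 110*62999 = 6929890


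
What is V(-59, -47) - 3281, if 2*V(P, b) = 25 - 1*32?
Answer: -6569/2 ≈ -3284.5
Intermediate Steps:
V(P, b) = -7/2 (V(P, b) = (25 - 1*32)/2 = (25 - 32)/2 = (½)*(-7) = -7/2)
V(-59, -47) - 3281 = -7/2 - 3281 = -6569/2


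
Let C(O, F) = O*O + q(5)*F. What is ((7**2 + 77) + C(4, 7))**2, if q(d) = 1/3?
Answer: 187489/9 ≈ 20832.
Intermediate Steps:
q(d) = 1/3
C(O, F) = O**2 + F/3 (C(O, F) = O*O + F/3 = O**2 + F/3)
((7**2 + 77) + C(4, 7))**2 = ((7**2 + 77) + (4**2 + (1/3)*7))**2 = ((49 + 77) + (16 + 7/3))**2 = (126 + 55/3)**2 = (433/3)**2 = 187489/9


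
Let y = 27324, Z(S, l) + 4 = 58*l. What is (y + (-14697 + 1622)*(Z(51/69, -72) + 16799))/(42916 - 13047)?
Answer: -164966101/29869 ≈ -5523.0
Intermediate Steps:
Z(S, l) = -4 + 58*l
(y + (-14697 + 1622)*(Z(51/69, -72) + 16799))/(42916 - 13047) = (27324 + (-14697 + 1622)*((-4 + 58*(-72)) + 16799))/(42916 - 13047) = (27324 - 13075*((-4 - 4176) + 16799))/29869 = (27324 - 13075*(-4180 + 16799))*(1/29869) = (27324 - 13075*12619)*(1/29869) = (27324 - 164993425)*(1/29869) = -164966101*1/29869 = -164966101/29869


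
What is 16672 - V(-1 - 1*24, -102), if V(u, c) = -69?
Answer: 16741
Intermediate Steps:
16672 - V(-1 - 1*24, -102) = 16672 - 1*(-69) = 16672 + 69 = 16741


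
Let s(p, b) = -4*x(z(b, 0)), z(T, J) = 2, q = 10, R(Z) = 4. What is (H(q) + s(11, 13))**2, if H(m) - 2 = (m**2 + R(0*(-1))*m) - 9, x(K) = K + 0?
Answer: 15625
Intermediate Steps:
x(K) = K
s(p, b) = -8 (s(p, b) = -4*2 = -8)
H(m) = -7 + m**2 + 4*m (H(m) = 2 + ((m**2 + 4*m) - 9) = 2 + (-9 + m**2 + 4*m) = -7 + m**2 + 4*m)
(H(q) + s(11, 13))**2 = ((-7 + 10**2 + 4*10) - 8)**2 = ((-7 + 100 + 40) - 8)**2 = (133 - 8)**2 = 125**2 = 15625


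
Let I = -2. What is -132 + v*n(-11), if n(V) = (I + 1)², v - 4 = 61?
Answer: -67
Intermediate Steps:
v = 65 (v = 4 + 61 = 65)
n(V) = 1 (n(V) = (-2 + 1)² = (-1)² = 1)
-132 + v*n(-11) = -132 + 65*1 = -132 + 65 = -67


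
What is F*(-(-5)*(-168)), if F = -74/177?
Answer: 20720/59 ≈ 351.19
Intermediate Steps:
F = -74/177 (F = -74*1/177 = -74/177 ≈ -0.41808)
F*(-(-5)*(-168)) = -(-74)*(-5*(-168))/177 = -(-74)*840/177 = -74/177*(-840) = 20720/59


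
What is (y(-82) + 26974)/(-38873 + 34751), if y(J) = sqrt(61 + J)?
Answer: -13487/2061 - I*sqrt(21)/4122 ≈ -6.5439 - 0.0011117*I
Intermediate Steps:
(y(-82) + 26974)/(-38873 + 34751) = (sqrt(61 - 82) + 26974)/(-38873 + 34751) = (sqrt(-21) + 26974)/(-4122) = (I*sqrt(21) + 26974)*(-1/4122) = (26974 + I*sqrt(21))*(-1/4122) = -13487/2061 - I*sqrt(21)/4122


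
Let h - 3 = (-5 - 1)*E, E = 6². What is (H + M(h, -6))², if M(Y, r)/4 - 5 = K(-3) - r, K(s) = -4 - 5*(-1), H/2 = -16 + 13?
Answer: 1764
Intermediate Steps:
H = -6 (H = 2*(-16 + 13) = 2*(-3) = -6)
K(s) = 1 (K(s) = -4 + 5 = 1)
E = 36
h = -213 (h = 3 + (-5 - 1)*36 = 3 - 6*36 = 3 - 216 = -213)
M(Y, r) = 24 - 4*r (M(Y, r) = 20 + 4*(1 - r) = 20 + (4 - 4*r) = 24 - 4*r)
(H + M(h, -6))² = (-6 + (24 - 4*(-6)))² = (-6 + (24 + 24))² = (-6 + 48)² = 42² = 1764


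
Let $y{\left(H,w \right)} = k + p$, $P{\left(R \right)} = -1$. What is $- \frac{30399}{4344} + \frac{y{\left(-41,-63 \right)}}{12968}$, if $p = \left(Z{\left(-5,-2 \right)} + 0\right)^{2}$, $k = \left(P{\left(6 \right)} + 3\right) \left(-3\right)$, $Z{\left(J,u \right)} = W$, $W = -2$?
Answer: $- \frac{16425955}{2347208} \approx -6.9981$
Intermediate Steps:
$Z{\left(J,u \right)} = -2$
$k = -6$ ($k = \left(-1 + 3\right) \left(-3\right) = 2 \left(-3\right) = -6$)
$p = 4$ ($p = \left(-2 + 0\right)^{2} = \left(-2\right)^{2} = 4$)
$y{\left(H,w \right)} = -2$ ($y{\left(H,w \right)} = -6 + 4 = -2$)
$- \frac{30399}{4344} + \frac{y{\left(-41,-63 \right)}}{12968} = - \frac{30399}{4344} - \frac{2}{12968} = \left(-30399\right) \frac{1}{4344} - \frac{1}{6484} = - \frac{10133}{1448} - \frac{1}{6484} = - \frac{16425955}{2347208}$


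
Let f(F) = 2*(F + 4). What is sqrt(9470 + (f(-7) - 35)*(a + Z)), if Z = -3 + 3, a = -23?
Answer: 3*sqrt(1157) ≈ 102.04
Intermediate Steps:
f(F) = 8 + 2*F (f(F) = 2*(4 + F) = 8 + 2*F)
Z = 0
sqrt(9470 + (f(-7) - 35)*(a + Z)) = sqrt(9470 + ((8 + 2*(-7)) - 35)*(-23 + 0)) = sqrt(9470 + ((8 - 14) - 35)*(-23)) = sqrt(9470 + (-6 - 35)*(-23)) = sqrt(9470 - 41*(-23)) = sqrt(9470 + 943) = sqrt(10413) = 3*sqrt(1157)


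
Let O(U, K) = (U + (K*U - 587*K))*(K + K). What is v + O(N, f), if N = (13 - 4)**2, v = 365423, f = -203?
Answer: -41370971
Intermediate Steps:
N = 81 (N = 9**2 = 81)
O(U, K) = 2*K*(U - 587*K + K*U) (O(U, K) = (U + (-587*K + K*U))*(2*K) = (U - 587*K + K*U)*(2*K) = 2*K*(U - 587*K + K*U))
v + O(N, f) = 365423 + 2*(-203)*(81 - 587*(-203) - 203*81) = 365423 + 2*(-203)*(81 + 119161 - 16443) = 365423 + 2*(-203)*102799 = 365423 - 41736394 = -41370971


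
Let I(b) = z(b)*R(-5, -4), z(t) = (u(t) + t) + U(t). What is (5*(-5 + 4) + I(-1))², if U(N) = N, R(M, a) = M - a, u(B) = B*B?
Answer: 16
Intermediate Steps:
u(B) = B²
z(t) = t² + 2*t (z(t) = (t² + t) + t = (t + t²) + t = t² + 2*t)
I(b) = -b*(2 + b) (I(b) = (b*(2 + b))*(-5 - 1*(-4)) = (b*(2 + b))*(-5 + 4) = (b*(2 + b))*(-1) = -b*(2 + b))
(5*(-5 + 4) + I(-1))² = (5*(-5 + 4) - (-2 - 1*(-1)))² = (5*(-1) - (-2 + 1))² = (-5 - 1*(-1))² = (-5 + 1)² = (-4)² = 16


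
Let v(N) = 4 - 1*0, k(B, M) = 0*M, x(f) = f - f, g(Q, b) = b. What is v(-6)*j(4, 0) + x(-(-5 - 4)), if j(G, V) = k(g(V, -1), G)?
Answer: 0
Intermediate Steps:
x(f) = 0
k(B, M) = 0
j(G, V) = 0
v(N) = 4 (v(N) = 4 + 0 = 4)
v(-6)*j(4, 0) + x(-(-5 - 4)) = 4*0 + 0 = 0 + 0 = 0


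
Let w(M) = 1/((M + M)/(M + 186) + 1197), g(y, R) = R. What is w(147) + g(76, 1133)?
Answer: 150649456/132965 ≈ 1133.0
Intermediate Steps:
w(M) = 1/(1197 + 2*M/(186 + M)) (w(M) = 1/((2*M)/(186 + M) + 1197) = 1/(2*M/(186 + M) + 1197) = 1/(1197 + 2*M/(186 + M)))
w(147) + g(76, 1133) = (186 + 147)/(222642 + 1199*147) + 1133 = 333/(222642 + 176253) + 1133 = 333/398895 + 1133 = (1/398895)*333 + 1133 = 111/132965 + 1133 = 150649456/132965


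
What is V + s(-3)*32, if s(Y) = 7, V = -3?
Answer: 221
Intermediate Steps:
V + s(-3)*32 = -3 + 7*32 = -3 + 224 = 221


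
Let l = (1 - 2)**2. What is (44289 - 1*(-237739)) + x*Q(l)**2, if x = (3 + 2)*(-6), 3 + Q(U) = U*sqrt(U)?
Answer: 281908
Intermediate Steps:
l = 1 (l = (-1)**2 = 1)
Q(U) = -3 + U**(3/2) (Q(U) = -3 + U*sqrt(U) = -3 + U**(3/2))
x = -30 (x = 5*(-6) = -30)
(44289 - 1*(-237739)) + x*Q(l)**2 = (44289 - 1*(-237739)) - 30*(-3 + 1**(3/2))**2 = (44289 + 237739) - 30*(-3 + 1)**2 = 282028 - 30*(-2)**2 = 282028 - 30*4 = 282028 - 120 = 281908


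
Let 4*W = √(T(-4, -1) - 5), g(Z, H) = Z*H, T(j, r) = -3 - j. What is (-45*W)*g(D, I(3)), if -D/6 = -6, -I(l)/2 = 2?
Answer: 3240*I ≈ 3240.0*I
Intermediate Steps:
I(l) = -4 (I(l) = -2*2 = -4)
D = 36 (D = -6*(-6) = 36)
g(Z, H) = H*Z
W = I/2 (W = √((-3 - 1*(-4)) - 5)/4 = √((-3 + 4) - 5)/4 = √(1 - 5)/4 = √(-4)/4 = (2*I)/4 = I/2 ≈ 0.5*I)
(-45*W)*g(D, I(3)) = (-45*I/2)*(-4*36) = -45*I/2*(-144) = 3240*I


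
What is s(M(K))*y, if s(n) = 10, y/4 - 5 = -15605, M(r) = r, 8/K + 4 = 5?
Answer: -624000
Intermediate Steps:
K = 8 (K = 8/(-4 + 5) = 8/1 = 8*1 = 8)
y = -62400 (y = 20 + 4*(-15605) = 20 - 62420 = -62400)
s(M(K))*y = 10*(-62400) = -624000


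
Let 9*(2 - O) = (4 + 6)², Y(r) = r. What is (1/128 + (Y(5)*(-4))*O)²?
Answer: 44070185041/1327104 ≈ 33208.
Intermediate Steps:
O = -82/9 (O = 2 - (4 + 6)²/9 = 2 - ⅑*10² = 2 - ⅑*100 = 2 - 100/9 = -82/9 ≈ -9.1111)
(1/128 + (Y(5)*(-4))*O)² = (1/128 + (5*(-4))*(-82/9))² = (1/128 - 20*(-82/9))² = (1/128 + 1640/9)² = (209929/1152)² = 44070185041/1327104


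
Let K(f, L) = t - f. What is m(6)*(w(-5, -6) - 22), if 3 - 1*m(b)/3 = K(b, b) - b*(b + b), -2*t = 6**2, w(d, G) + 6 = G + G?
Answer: -11880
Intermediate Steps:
w(d, G) = -6 + 2*G (w(d, G) = -6 + (G + G) = -6 + 2*G)
t = -18 (t = -1/2*6**2 = -1/2*36 = -18)
K(f, L) = -18 - f
m(b) = 63 + 3*b + 6*b**2 (m(b) = 9 - 3*((-18 - b) - b*(b + b)) = 9 - 3*((-18 - b) - b*2*b) = 9 - 3*((-18 - b) - 2*b**2) = 9 - 3*(-18 - b - 2*b**2) = 9 + (54 + 3*b + 6*b**2) = 63 + 3*b + 6*b**2)
m(6)*(w(-5, -6) - 22) = (63 + 3*6 + 6*6**2)*((-6 + 2*(-6)) - 22) = (63 + 18 + 6*36)*((-6 - 12) - 22) = (63 + 18 + 216)*(-18 - 22) = 297*(-40) = -11880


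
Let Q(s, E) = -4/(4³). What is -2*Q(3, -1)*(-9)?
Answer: -9/8 ≈ -1.1250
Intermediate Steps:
Q(s, E) = -1/16 (Q(s, E) = -4/64 = -4*1/64 = -1/16)
-2*Q(3, -1)*(-9) = -2*(-1/16)*(-9) = (⅛)*(-9) = -9/8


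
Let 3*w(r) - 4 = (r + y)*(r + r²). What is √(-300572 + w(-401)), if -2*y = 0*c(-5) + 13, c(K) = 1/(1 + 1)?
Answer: 2*I*√49698534/3 ≈ 4699.8*I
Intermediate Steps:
c(K) = ½ (c(K) = 1/2 = ½)
y = -13/2 (y = -(0*(½) + 13)/2 = -(0 + 13)/2 = -½*13 = -13/2 ≈ -6.5000)
w(r) = 4/3 + (-13/2 + r)*(r + r²)/3 (w(r) = 4/3 + ((r - 13/2)*(r + r²))/3 = 4/3 + ((-13/2 + r)*(r + r²))/3 = 4/3 + (-13/2 + r)*(r + r²)/3)
√(-300572 + w(-401)) = √(-300572 + (4/3 - 13/6*(-401) - 11/6*(-401)² + (⅓)*(-401)³)) = √(-300572 + (4/3 + 5213/6 - 11/6*160801 + (⅓)*(-64481201))) = √(-300572 + (4/3 + 5213/6 - 1768811/6 - 64481201/3)) = √(-300572 - 65362996/3) = √(-66264712/3) = 2*I*√49698534/3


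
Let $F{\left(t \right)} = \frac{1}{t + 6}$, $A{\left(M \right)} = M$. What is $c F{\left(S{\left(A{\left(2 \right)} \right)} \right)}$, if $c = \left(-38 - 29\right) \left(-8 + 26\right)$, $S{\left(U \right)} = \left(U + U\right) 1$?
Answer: $- \frac{603}{5} \approx -120.6$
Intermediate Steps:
$S{\left(U \right)} = 2 U$ ($S{\left(U \right)} = 2 U 1 = 2 U$)
$F{\left(t \right)} = \frac{1}{6 + t}$
$c = -1206$ ($c = \left(-67\right) 18 = -1206$)
$c F{\left(S{\left(A{\left(2 \right)} \right)} \right)} = - \frac{1206}{6 + 2 \cdot 2} = - \frac{1206}{6 + 4} = - \frac{1206}{10} = \left(-1206\right) \frac{1}{10} = - \frac{603}{5}$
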